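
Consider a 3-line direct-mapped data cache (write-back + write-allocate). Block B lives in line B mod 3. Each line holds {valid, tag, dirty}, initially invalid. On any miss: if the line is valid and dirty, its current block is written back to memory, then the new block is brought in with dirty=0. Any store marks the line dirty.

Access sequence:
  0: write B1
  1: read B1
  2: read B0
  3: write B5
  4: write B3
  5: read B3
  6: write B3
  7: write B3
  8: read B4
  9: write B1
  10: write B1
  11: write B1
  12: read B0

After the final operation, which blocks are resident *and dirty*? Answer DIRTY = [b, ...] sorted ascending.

DIRTY = [1, 5]

0: W B1 → L1 miss [D]
1: R B1 → L1 hit [D]
2: R B0 → L0 miss [-]
3: W B5 → L2 miss [D]
4: W B3 → L0 miss [D]
5: R B3 → L0 hit [D]
6: W B3 → L0 hit [D]
7: W B3 → L0 hit [D]
8: R B4 → L1 miss wb→B1 [-]
9: W B1 → L1 miss [D]
10: W B1 → L1 hit [D]
11: W B1 → L1 hit [D]
12: R B0 → L0 miss wb→B3 [-]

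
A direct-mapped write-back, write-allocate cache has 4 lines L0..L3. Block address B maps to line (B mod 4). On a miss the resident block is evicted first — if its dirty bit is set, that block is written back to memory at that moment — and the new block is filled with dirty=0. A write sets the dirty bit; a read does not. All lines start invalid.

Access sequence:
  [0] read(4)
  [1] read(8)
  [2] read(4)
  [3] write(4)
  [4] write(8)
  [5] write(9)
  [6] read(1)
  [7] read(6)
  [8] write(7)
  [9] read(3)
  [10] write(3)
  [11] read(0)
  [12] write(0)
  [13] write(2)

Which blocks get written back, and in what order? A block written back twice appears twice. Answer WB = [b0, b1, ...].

0: R B4 → L0 miss [-]
1: R B8 → L0 miss [-]
2: R B4 → L0 miss [-]
3: W B4 → L0 hit [D]
4: W B8 → L0 miss wb→B4 [D]
5: W B9 → L1 miss [D]
6: R B1 → L1 miss wb→B9 [-]
7: R B6 → L2 miss [-]
8: W B7 → L3 miss [D]
9: R B3 → L3 miss wb→B7 [-]
10: W B3 → L3 hit [D]
11: R B0 → L0 miss wb→B8 [-]
12: W B0 → L0 hit [D]
13: W B2 → L2 miss [D]

WB = [4, 9, 7, 8]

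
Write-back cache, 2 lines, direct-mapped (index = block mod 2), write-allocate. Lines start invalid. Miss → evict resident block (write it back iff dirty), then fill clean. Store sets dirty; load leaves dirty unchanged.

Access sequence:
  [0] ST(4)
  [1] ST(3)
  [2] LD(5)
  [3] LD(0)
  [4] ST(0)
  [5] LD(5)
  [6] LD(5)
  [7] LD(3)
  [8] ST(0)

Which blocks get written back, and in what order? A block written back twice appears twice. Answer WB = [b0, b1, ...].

WB = [3, 4]

  0 | W B4 → L0 miss [D]
  1 | W B3 → L1 miss [D]
  2 | R B5 → L1 miss wb→B3 [-]
  3 | R B0 → L0 miss wb→B4 [-]
  4 | W B0 → L0 hit [D]
  5 | R B5 → L1 hit [-]
  6 | R B5 → L1 hit [-]
  7 | R B3 → L1 miss [-]
  8 | W B0 → L0 hit [D]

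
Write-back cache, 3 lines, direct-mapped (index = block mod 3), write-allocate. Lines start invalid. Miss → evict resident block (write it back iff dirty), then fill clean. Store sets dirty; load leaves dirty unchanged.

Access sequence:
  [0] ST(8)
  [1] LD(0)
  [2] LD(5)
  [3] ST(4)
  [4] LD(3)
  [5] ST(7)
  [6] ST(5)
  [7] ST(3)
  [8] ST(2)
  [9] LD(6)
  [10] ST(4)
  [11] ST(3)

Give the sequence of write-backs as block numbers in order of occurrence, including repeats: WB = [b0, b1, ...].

0: W B8 → L2 miss [D]
1: R B0 → L0 miss [-]
2: R B5 → L2 miss wb→B8 [-]
3: W B4 → L1 miss [D]
4: R B3 → L0 miss [-]
5: W B7 → L1 miss wb→B4 [D]
6: W B5 → L2 hit [D]
7: W B3 → L0 hit [D]
8: W B2 → L2 miss wb→B5 [D]
9: R B6 → L0 miss wb→B3 [-]
10: W B4 → L1 miss wb→B7 [D]
11: W B3 → L0 miss [D]

WB = [8, 4, 5, 3, 7]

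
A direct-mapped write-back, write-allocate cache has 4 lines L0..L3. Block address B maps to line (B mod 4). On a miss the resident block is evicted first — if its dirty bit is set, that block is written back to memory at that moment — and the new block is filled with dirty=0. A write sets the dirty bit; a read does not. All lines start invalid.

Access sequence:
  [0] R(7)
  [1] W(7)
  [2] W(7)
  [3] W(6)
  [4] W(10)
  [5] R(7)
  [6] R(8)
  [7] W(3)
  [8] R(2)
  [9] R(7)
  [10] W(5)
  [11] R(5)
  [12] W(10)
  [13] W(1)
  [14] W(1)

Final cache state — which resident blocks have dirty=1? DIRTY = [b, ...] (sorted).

DIRTY = [1, 10]

0: R B7 → L3 miss [-]
1: W B7 → L3 hit [D]
2: W B7 → L3 hit [D]
3: W B6 → L2 miss [D]
4: W B10 → L2 miss wb→B6 [D]
5: R B7 → L3 hit [D]
6: R B8 → L0 miss [-]
7: W B3 → L3 miss wb→B7 [D]
8: R B2 → L2 miss wb→B10 [-]
9: R B7 → L3 miss wb→B3 [-]
10: W B5 → L1 miss [D]
11: R B5 → L1 hit [D]
12: W B10 → L2 miss [D]
13: W B1 → L1 miss wb→B5 [D]
14: W B1 → L1 hit [D]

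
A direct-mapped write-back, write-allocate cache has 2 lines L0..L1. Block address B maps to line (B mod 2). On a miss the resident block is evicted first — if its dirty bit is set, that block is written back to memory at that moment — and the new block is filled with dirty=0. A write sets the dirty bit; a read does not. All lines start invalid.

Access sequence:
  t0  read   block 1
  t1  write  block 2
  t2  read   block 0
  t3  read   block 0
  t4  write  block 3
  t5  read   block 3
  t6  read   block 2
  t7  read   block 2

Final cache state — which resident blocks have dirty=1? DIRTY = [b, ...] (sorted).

  0 | R B1 → L1 miss [-]
  1 | W B2 → L0 miss [D]
  2 | R B0 → L0 miss wb→B2 [-]
  3 | R B0 → L0 hit [-]
  4 | W B3 → L1 miss [D]
  5 | R B3 → L1 hit [D]
  6 | R B2 → L0 miss [-]
  7 | R B2 → L0 hit [-]

DIRTY = [3]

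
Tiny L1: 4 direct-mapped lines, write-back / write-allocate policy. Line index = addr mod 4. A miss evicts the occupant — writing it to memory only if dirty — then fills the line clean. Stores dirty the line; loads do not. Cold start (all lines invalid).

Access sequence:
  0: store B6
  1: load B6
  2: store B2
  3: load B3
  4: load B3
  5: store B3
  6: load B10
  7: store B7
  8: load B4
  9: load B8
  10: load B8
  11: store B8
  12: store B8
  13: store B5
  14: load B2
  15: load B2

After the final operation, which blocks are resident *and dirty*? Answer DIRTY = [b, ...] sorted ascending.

  0 | W B6 → L2 miss [D]
  1 | R B6 → L2 hit [D]
  2 | W B2 → L2 miss wb→B6 [D]
  3 | R B3 → L3 miss [-]
  4 | R B3 → L3 hit [-]
  5 | W B3 → L3 hit [D]
  6 | R B10 → L2 miss wb→B2 [-]
  7 | W B7 → L3 miss wb→B3 [D]
  8 | R B4 → L0 miss [-]
  9 | R B8 → L0 miss [-]
  10 | R B8 → L0 hit [-]
  11 | W B8 → L0 hit [D]
  12 | W B8 → L0 hit [D]
  13 | W B5 → L1 miss [D]
  14 | R B2 → L2 miss [-]
  15 | R B2 → L2 hit [-]

DIRTY = [5, 7, 8]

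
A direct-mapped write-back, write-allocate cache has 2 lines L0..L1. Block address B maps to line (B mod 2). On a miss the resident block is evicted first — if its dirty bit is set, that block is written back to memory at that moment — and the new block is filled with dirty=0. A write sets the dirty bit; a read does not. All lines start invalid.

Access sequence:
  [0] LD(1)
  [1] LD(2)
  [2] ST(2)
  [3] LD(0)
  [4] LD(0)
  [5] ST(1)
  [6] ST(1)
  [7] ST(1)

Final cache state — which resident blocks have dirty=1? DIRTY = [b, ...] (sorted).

DIRTY = [1]

0: R B1 → L1 miss [-]
1: R B2 → L0 miss [-]
2: W B2 → L0 hit [D]
3: R B0 → L0 miss wb→B2 [-]
4: R B0 → L0 hit [-]
5: W B1 → L1 hit [D]
6: W B1 → L1 hit [D]
7: W B1 → L1 hit [D]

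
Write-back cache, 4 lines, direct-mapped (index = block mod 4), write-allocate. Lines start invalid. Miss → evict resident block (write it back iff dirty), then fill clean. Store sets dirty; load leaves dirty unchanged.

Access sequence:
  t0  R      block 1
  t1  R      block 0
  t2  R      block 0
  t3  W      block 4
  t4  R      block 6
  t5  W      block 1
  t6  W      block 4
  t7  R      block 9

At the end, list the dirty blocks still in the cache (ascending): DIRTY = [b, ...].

DIRTY = [4]

  0 | R B1 → L1 miss [-]
  1 | R B0 → L0 miss [-]
  2 | R B0 → L0 hit [-]
  3 | W B4 → L0 miss [D]
  4 | R B6 → L2 miss [-]
  5 | W B1 → L1 hit [D]
  6 | W B4 → L0 hit [D]
  7 | R B9 → L1 miss wb→B1 [-]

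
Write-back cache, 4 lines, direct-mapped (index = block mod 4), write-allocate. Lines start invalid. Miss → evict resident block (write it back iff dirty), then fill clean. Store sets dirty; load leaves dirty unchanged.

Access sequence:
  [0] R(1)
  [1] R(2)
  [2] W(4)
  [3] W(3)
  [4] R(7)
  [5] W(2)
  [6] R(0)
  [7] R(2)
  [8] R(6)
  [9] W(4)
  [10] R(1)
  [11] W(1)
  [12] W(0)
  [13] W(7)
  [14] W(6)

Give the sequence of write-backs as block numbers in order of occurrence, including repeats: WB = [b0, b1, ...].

0: R B1 → L1 miss [-]
1: R B2 → L2 miss [-]
2: W B4 → L0 miss [D]
3: W B3 → L3 miss [D]
4: R B7 → L3 miss wb→B3 [-]
5: W B2 → L2 hit [D]
6: R B0 → L0 miss wb→B4 [-]
7: R B2 → L2 hit [D]
8: R B6 → L2 miss wb→B2 [-]
9: W B4 → L0 miss [D]
10: R B1 → L1 hit [-]
11: W B1 → L1 hit [D]
12: W B0 → L0 miss wb→B4 [D]
13: W B7 → L3 hit [D]
14: W B6 → L2 hit [D]

WB = [3, 4, 2, 4]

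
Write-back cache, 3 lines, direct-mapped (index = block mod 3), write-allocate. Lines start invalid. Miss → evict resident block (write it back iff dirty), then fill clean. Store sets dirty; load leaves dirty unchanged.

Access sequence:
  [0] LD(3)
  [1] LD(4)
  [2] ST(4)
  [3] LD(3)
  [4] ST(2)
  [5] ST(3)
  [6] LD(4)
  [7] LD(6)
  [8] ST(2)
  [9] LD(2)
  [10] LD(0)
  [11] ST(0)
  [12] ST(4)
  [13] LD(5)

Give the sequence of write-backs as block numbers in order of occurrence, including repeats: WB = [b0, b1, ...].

WB = [3, 2]

0: R B3 → L0 miss [-]
1: R B4 → L1 miss [-]
2: W B4 → L1 hit [D]
3: R B3 → L0 hit [-]
4: W B2 → L2 miss [D]
5: W B3 → L0 hit [D]
6: R B4 → L1 hit [D]
7: R B6 → L0 miss wb→B3 [-]
8: W B2 → L2 hit [D]
9: R B2 → L2 hit [D]
10: R B0 → L0 miss [-]
11: W B0 → L0 hit [D]
12: W B4 → L1 hit [D]
13: R B5 → L2 miss wb→B2 [-]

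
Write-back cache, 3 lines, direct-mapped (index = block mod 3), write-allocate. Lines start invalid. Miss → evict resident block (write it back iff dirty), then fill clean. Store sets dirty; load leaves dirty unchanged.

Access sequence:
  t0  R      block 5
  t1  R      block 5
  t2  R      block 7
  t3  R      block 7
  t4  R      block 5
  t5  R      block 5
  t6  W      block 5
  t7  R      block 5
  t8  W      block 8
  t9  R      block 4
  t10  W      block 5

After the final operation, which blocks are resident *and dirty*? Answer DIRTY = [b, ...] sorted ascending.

DIRTY = [5]

  0 | R B5 → L2 miss [-]
  1 | R B5 → L2 hit [-]
  2 | R B7 → L1 miss [-]
  3 | R B7 → L1 hit [-]
  4 | R B5 → L2 hit [-]
  5 | R B5 → L2 hit [-]
  6 | W B5 → L2 hit [D]
  7 | R B5 → L2 hit [D]
  8 | W B8 → L2 miss wb→B5 [D]
  9 | R B4 → L1 miss [-]
  10 | W B5 → L2 miss wb→B8 [D]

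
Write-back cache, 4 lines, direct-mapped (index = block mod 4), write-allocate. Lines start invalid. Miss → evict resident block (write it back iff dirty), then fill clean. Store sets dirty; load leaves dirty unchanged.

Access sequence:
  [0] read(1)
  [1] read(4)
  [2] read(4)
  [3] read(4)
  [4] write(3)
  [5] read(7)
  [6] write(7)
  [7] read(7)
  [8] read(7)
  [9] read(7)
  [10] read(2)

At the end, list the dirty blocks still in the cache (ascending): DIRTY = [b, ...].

  0 | R B1 → L1 miss [-]
  1 | R B4 → L0 miss [-]
  2 | R B4 → L0 hit [-]
  3 | R B4 → L0 hit [-]
  4 | W B3 → L3 miss [D]
  5 | R B7 → L3 miss wb→B3 [-]
  6 | W B7 → L3 hit [D]
  7 | R B7 → L3 hit [D]
  8 | R B7 → L3 hit [D]
  9 | R B7 → L3 hit [D]
  10 | R B2 → L2 miss [-]

DIRTY = [7]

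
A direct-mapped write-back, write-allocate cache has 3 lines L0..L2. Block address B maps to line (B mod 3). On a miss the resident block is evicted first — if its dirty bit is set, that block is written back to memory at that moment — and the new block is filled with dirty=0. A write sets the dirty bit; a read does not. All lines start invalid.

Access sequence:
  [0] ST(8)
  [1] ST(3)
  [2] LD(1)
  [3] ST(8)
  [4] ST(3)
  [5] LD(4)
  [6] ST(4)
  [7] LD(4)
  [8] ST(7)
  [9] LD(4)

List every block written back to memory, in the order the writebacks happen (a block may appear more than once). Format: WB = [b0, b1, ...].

WB = [4, 7]

  0 | W B8 → L2 miss [D]
  1 | W B3 → L0 miss [D]
  2 | R B1 → L1 miss [-]
  3 | W B8 → L2 hit [D]
  4 | W B3 → L0 hit [D]
  5 | R B4 → L1 miss [-]
  6 | W B4 → L1 hit [D]
  7 | R B4 → L1 hit [D]
  8 | W B7 → L1 miss wb→B4 [D]
  9 | R B4 → L1 miss wb→B7 [-]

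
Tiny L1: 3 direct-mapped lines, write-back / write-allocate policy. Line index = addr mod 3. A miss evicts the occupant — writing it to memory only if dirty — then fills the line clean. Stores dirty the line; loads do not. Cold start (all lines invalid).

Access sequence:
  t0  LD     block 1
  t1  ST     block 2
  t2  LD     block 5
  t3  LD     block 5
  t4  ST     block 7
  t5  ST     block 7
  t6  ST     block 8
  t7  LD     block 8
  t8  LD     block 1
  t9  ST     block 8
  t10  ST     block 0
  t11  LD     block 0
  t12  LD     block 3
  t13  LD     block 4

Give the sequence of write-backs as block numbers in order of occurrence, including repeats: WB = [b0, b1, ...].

  0 | R B1 → L1 miss [-]
  1 | W B2 → L2 miss [D]
  2 | R B5 → L2 miss wb→B2 [-]
  3 | R B5 → L2 hit [-]
  4 | W B7 → L1 miss [D]
  5 | W B7 → L1 hit [D]
  6 | W B8 → L2 miss [D]
  7 | R B8 → L2 hit [D]
  8 | R B1 → L1 miss wb→B7 [-]
  9 | W B8 → L2 hit [D]
  10 | W B0 → L0 miss [D]
  11 | R B0 → L0 hit [D]
  12 | R B3 → L0 miss wb→B0 [-]
  13 | R B4 → L1 miss [-]

WB = [2, 7, 0]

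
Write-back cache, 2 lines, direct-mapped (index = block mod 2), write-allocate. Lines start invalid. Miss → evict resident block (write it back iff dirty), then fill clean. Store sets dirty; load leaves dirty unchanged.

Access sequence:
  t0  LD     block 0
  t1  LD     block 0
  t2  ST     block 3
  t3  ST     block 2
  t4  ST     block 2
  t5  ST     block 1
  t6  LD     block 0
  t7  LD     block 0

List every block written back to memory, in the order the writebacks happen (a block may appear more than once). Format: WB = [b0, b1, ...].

0: R B0 → L0 miss [-]
1: R B0 → L0 hit [-]
2: W B3 → L1 miss [D]
3: W B2 → L0 miss [D]
4: W B2 → L0 hit [D]
5: W B1 → L1 miss wb→B3 [D]
6: R B0 → L0 miss wb→B2 [-]
7: R B0 → L0 hit [-]

WB = [3, 2]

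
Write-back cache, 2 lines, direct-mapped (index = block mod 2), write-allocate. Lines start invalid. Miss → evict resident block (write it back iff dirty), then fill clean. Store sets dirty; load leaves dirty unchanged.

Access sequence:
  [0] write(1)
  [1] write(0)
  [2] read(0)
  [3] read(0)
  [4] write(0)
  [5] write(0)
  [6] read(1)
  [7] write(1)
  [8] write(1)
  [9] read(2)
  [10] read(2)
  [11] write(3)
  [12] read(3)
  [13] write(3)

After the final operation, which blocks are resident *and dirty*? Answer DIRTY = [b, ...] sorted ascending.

  0 | W B1 → L1 miss [D]
  1 | W B0 → L0 miss [D]
  2 | R B0 → L0 hit [D]
  3 | R B0 → L0 hit [D]
  4 | W B0 → L0 hit [D]
  5 | W B0 → L0 hit [D]
  6 | R B1 → L1 hit [D]
  7 | W B1 → L1 hit [D]
  8 | W B1 → L1 hit [D]
  9 | R B2 → L0 miss wb→B0 [-]
  10 | R B2 → L0 hit [-]
  11 | W B3 → L1 miss wb→B1 [D]
  12 | R B3 → L1 hit [D]
  13 | W B3 → L1 hit [D]

DIRTY = [3]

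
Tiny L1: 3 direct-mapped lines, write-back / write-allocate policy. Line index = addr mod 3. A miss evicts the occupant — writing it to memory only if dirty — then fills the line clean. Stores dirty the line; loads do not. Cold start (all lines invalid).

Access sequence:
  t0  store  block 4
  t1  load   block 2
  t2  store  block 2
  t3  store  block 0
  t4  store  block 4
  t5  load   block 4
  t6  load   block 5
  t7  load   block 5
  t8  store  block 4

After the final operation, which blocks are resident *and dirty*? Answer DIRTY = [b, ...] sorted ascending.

0: W B4 → L1 miss [D]
1: R B2 → L2 miss [-]
2: W B2 → L2 hit [D]
3: W B0 → L0 miss [D]
4: W B4 → L1 hit [D]
5: R B4 → L1 hit [D]
6: R B5 → L2 miss wb→B2 [-]
7: R B5 → L2 hit [-]
8: W B4 → L1 hit [D]

DIRTY = [0, 4]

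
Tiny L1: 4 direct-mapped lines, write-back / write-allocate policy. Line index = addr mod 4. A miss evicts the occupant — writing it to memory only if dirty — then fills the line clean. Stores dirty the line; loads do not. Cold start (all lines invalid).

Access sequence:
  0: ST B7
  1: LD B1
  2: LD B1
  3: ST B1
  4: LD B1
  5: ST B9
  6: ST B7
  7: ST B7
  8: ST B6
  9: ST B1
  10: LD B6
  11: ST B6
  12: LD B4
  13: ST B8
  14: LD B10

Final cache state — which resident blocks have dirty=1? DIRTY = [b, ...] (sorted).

DIRTY = [1, 7, 8]

0: W B7 -> L3 miss  d=D]
1: R B1 -> L1 miss  d=-]
2: R B1 -> L1 hit  d=-]
3: W B1 -> L1 hit  d=D]
4: R B1 -> L1 hit  d=D]
5: W B9 -> L1 miss wb->B1  d=D]
6: W B7 -> L3 hit  d=D]
7: W B7 -> L3 hit  d=D]
8: W B6 -> L2 miss  d=D]
9: W B1 -> L1 miss wb->B9  d=D]
10: R B6 -> L2 hit  d=D]
11: W B6 -> L2 hit  d=D]
12: R B4 -> L0 miss  d=-]
13: W B8 -> L0 miss  d=D]
14: R B10 -> L2 miss wb->B6  d=-]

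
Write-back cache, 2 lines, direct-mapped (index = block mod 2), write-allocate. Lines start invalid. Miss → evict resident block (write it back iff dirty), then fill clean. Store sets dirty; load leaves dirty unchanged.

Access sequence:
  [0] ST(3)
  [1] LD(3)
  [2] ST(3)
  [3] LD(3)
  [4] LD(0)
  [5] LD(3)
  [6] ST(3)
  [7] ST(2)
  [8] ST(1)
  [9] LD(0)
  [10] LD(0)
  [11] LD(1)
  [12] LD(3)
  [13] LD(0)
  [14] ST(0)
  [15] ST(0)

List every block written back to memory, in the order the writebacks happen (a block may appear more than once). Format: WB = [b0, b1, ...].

WB = [3, 2, 1]

  0 | W B3 → L1 miss [D]
  1 | R B3 → L1 hit [D]
  2 | W B3 → L1 hit [D]
  3 | R B3 → L1 hit [D]
  4 | R B0 → L0 miss [-]
  5 | R B3 → L1 hit [D]
  6 | W B3 → L1 hit [D]
  7 | W B2 → L0 miss [D]
  8 | W B1 → L1 miss wb→B3 [D]
  9 | R B0 → L0 miss wb→B2 [-]
  10 | R B0 → L0 hit [-]
  11 | R B1 → L1 hit [D]
  12 | R B3 → L1 miss wb→B1 [-]
  13 | R B0 → L0 hit [-]
  14 | W B0 → L0 hit [D]
  15 | W B0 → L0 hit [D]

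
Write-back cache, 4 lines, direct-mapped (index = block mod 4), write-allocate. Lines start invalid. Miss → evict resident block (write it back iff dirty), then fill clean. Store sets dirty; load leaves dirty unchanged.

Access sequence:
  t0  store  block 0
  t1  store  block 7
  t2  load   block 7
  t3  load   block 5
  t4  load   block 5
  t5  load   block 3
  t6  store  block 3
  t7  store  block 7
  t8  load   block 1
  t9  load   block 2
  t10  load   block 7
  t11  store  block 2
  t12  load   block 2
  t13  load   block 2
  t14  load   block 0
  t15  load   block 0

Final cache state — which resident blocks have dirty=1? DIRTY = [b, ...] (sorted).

  0 | W B0 → L0 miss [D]
  1 | W B7 → L3 miss [D]
  2 | R B7 → L3 hit [D]
  3 | R B5 → L1 miss [-]
  4 | R B5 → L1 hit [-]
  5 | R B3 → L3 miss wb→B7 [-]
  6 | W B3 → L3 hit [D]
  7 | W B7 → L3 miss wb→B3 [D]
  8 | R B1 → L1 miss [-]
  9 | R B2 → L2 miss [-]
  10 | R B7 → L3 hit [D]
  11 | W B2 → L2 hit [D]
  12 | R B2 → L2 hit [D]
  13 | R B2 → L2 hit [D]
  14 | R B0 → L0 hit [D]
  15 | R B0 → L0 hit [D]

DIRTY = [0, 2, 7]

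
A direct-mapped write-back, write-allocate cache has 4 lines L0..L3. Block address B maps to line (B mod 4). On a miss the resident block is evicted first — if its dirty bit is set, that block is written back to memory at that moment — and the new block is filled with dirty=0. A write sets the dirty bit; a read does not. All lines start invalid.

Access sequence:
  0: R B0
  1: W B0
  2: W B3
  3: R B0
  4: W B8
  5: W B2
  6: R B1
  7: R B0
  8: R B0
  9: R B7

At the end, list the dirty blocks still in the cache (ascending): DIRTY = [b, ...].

  0 | R B0 → L0 miss [-]
  1 | W B0 → L0 hit [D]
  2 | W B3 → L3 miss [D]
  3 | R B0 → L0 hit [D]
  4 | W B8 → L0 miss wb→B0 [D]
  5 | W B2 → L2 miss [D]
  6 | R B1 → L1 miss [-]
  7 | R B0 → L0 miss wb→B8 [-]
  8 | R B0 → L0 hit [-]
  9 | R B7 → L3 miss wb→B3 [-]

DIRTY = [2]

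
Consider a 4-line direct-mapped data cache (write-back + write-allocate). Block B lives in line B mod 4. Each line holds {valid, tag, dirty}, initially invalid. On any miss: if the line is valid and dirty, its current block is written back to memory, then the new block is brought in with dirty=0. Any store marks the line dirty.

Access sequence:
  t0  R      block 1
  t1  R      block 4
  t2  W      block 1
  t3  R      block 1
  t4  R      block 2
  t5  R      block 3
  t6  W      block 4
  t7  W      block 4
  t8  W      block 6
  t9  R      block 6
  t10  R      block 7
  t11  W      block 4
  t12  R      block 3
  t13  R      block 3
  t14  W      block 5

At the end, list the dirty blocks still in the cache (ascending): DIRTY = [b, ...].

  0 | R B1 → L1 miss [-]
  1 | R B4 → L0 miss [-]
  2 | W B1 → L1 hit [D]
  3 | R B1 → L1 hit [D]
  4 | R B2 → L2 miss [-]
  5 | R B3 → L3 miss [-]
  6 | W B4 → L0 hit [D]
  7 | W B4 → L0 hit [D]
  8 | W B6 → L2 miss [D]
  9 | R B6 → L2 hit [D]
  10 | R B7 → L3 miss [-]
  11 | W B4 → L0 hit [D]
  12 | R B3 → L3 miss [-]
  13 | R B3 → L3 hit [-]
  14 | W B5 → L1 miss wb→B1 [D]

DIRTY = [4, 5, 6]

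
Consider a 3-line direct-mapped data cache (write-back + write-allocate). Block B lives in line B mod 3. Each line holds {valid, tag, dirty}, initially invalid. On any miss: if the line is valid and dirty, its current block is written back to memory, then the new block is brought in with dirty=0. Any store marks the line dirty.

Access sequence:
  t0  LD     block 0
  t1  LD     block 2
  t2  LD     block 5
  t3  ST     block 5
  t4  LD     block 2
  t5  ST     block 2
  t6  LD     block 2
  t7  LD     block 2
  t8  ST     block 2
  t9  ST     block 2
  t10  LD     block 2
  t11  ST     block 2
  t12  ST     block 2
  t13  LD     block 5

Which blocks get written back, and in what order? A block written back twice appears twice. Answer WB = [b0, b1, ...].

  0 | R B0 → L0 miss [-]
  1 | R B2 → L2 miss [-]
  2 | R B5 → L2 miss [-]
  3 | W B5 → L2 hit [D]
  4 | R B2 → L2 miss wb→B5 [-]
  5 | W B2 → L2 hit [D]
  6 | R B2 → L2 hit [D]
  7 | R B2 → L2 hit [D]
  8 | W B2 → L2 hit [D]
  9 | W B2 → L2 hit [D]
  10 | R B2 → L2 hit [D]
  11 | W B2 → L2 hit [D]
  12 | W B2 → L2 hit [D]
  13 | R B5 → L2 miss wb→B2 [-]

WB = [5, 2]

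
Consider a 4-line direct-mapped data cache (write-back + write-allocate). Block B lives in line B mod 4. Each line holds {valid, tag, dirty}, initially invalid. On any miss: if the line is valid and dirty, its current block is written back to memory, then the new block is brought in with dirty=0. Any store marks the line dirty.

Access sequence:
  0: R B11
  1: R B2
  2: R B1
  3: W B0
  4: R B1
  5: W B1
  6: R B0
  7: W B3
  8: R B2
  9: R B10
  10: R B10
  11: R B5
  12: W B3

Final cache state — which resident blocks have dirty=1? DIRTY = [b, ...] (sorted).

DIRTY = [0, 3]

0: R B11 → L3 miss [-]
1: R B2 → L2 miss [-]
2: R B1 → L1 miss [-]
3: W B0 → L0 miss [D]
4: R B1 → L1 hit [-]
5: W B1 → L1 hit [D]
6: R B0 → L0 hit [D]
7: W B3 → L3 miss [D]
8: R B2 → L2 hit [-]
9: R B10 → L2 miss [-]
10: R B10 → L2 hit [-]
11: R B5 → L1 miss wb→B1 [-]
12: W B3 → L3 hit [D]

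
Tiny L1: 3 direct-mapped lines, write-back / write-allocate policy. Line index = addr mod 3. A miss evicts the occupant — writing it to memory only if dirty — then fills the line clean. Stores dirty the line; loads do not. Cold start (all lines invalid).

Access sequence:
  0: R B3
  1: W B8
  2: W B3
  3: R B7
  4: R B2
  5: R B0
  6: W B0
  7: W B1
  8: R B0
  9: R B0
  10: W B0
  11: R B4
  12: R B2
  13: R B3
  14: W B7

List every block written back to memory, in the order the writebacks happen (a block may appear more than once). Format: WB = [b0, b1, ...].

WB = [8, 3, 1, 0]

0: R B3 → L0 miss [-]
1: W B8 → L2 miss [D]
2: W B3 → L0 hit [D]
3: R B7 → L1 miss [-]
4: R B2 → L2 miss wb→B8 [-]
5: R B0 → L0 miss wb→B3 [-]
6: W B0 → L0 hit [D]
7: W B1 → L1 miss [D]
8: R B0 → L0 hit [D]
9: R B0 → L0 hit [D]
10: W B0 → L0 hit [D]
11: R B4 → L1 miss wb→B1 [-]
12: R B2 → L2 hit [-]
13: R B3 → L0 miss wb→B0 [-]
14: W B7 → L1 miss [D]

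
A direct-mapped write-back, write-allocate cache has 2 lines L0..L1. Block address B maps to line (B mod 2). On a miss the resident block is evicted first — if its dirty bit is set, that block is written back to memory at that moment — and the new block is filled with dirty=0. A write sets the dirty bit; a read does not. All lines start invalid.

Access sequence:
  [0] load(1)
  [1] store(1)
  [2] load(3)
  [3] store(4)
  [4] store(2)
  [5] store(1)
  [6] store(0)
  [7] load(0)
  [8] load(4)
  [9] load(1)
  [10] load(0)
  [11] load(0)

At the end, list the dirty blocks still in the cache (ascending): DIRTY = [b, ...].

0: R B1 -> L1 miss  d=-]
1: W B1 -> L1 hit  d=D]
2: R B3 -> L1 miss wb->B1  d=-]
3: W B4 -> L0 miss  d=D]
4: W B2 -> L0 miss wb->B4  d=D]
5: W B1 -> L1 miss  d=D]
6: W B0 -> L0 miss wb->B2  d=D]
7: R B0 -> L0 hit  d=D]
8: R B4 -> L0 miss wb->B0  d=-]
9: R B1 -> L1 hit  d=D]
10: R B0 -> L0 miss  d=-]
11: R B0 -> L0 hit  d=-]

DIRTY = [1]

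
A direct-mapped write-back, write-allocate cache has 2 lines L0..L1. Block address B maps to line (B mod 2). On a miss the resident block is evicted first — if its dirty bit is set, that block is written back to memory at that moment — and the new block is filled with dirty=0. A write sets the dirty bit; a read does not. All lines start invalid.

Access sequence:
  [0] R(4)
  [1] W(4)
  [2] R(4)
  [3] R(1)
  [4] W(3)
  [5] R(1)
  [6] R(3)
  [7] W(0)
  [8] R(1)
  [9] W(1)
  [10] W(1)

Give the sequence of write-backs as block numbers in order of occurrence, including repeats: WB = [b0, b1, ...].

0: R B4 -> L0 miss  d=-]
1: W B4 -> L0 hit  d=D]
2: R B4 -> L0 hit  d=D]
3: R B1 -> L1 miss  d=-]
4: W B3 -> L1 miss  d=D]
5: R B1 -> L1 miss wb->B3  d=-]
6: R B3 -> L1 miss  d=-]
7: W B0 -> L0 miss wb->B4  d=D]
8: R B1 -> L1 miss  d=-]
9: W B1 -> L1 hit  d=D]
10: W B1 -> L1 hit  d=D]

WB = [3, 4]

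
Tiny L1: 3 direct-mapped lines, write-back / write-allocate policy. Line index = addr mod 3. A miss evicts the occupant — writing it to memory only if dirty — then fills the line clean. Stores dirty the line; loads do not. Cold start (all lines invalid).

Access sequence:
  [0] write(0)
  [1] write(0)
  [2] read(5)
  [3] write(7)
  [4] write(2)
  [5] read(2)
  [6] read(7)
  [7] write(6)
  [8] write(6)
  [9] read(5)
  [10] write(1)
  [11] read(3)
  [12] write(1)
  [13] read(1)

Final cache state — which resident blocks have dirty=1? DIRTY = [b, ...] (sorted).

0: W B0 → L0 miss [D]
1: W B0 → L0 hit [D]
2: R B5 → L2 miss [-]
3: W B7 → L1 miss [D]
4: W B2 → L2 miss [D]
5: R B2 → L2 hit [D]
6: R B7 → L1 hit [D]
7: W B6 → L0 miss wb→B0 [D]
8: W B6 → L0 hit [D]
9: R B5 → L2 miss wb→B2 [-]
10: W B1 → L1 miss wb→B7 [D]
11: R B3 → L0 miss wb→B6 [-]
12: W B1 → L1 hit [D]
13: R B1 → L1 hit [D]

DIRTY = [1]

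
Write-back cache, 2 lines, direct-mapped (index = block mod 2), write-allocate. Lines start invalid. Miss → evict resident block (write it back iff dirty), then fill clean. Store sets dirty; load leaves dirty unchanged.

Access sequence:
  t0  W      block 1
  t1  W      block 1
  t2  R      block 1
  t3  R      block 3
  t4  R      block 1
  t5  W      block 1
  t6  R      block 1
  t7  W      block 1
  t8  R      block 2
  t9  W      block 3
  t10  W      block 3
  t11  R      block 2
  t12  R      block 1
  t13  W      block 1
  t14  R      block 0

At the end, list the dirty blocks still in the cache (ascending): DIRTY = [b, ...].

0: W B1 -> L1 miss  d=D]
1: W B1 -> L1 hit  d=D]
2: R B1 -> L1 hit  d=D]
3: R B3 -> L1 miss wb->B1  d=-]
4: R B1 -> L1 miss  d=-]
5: W B1 -> L1 hit  d=D]
6: R B1 -> L1 hit  d=D]
7: W B1 -> L1 hit  d=D]
8: R B2 -> L0 miss  d=-]
9: W B3 -> L1 miss wb->B1  d=D]
10: W B3 -> L1 hit  d=D]
11: R B2 -> L0 hit  d=-]
12: R B1 -> L1 miss wb->B3  d=-]
13: W B1 -> L1 hit  d=D]
14: R B0 -> L0 miss  d=-]

DIRTY = [1]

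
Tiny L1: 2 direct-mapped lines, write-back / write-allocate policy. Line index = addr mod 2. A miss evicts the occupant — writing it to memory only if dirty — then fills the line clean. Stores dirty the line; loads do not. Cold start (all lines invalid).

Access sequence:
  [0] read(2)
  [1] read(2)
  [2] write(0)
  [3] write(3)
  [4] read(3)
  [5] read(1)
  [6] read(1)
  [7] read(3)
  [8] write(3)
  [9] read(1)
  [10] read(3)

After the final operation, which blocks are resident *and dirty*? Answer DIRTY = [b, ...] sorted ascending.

0: R B2 -> L0 miss  d=-]
1: R B2 -> L0 hit  d=-]
2: W B0 -> L0 miss  d=D]
3: W B3 -> L1 miss  d=D]
4: R B3 -> L1 hit  d=D]
5: R B1 -> L1 miss wb->B3  d=-]
6: R B1 -> L1 hit  d=-]
7: R B3 -> L1 miss  d=-]
8: W B3 -> L1 hit  d=D]
9: R B1 -> L1 miss wb->B3  d=-]
10: R B3 -> L1 miss  d=-]

DIRTY = [0]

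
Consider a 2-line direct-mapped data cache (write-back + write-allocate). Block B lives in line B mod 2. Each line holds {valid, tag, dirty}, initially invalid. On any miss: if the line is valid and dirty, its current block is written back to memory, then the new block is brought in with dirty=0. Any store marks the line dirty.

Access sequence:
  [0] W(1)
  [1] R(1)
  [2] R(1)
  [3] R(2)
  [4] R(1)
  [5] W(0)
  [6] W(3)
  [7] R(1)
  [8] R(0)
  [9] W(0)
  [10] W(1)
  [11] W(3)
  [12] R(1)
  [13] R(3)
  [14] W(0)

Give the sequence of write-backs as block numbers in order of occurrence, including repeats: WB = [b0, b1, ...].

0: W B1 → L1 miss [D]
1: R B1 → L1 hit [D]
2: R B1 → L1 hit [D]
3: R B2 → L0 miss [-]
4: R B1 → L1 hit [D]
5: W B0 → L0 miss [D]
6: W B3 → L1 miss wb→B1 [D]
7: R B1 → L1 miss wb→B3 [-]
8: R B0 → L0 hit [D]
9: W B0 → L0 hit [D]
10: W B1 → L1 hit [D]
11: W B3 → L1 miss wb→B1 [D]
12: R B1 → L1 miss wb→B3 [-]
13: R B3 → L1 miss [-]
14: W B0 → L0 hit [D]

WB = [1, 3, 1, 3]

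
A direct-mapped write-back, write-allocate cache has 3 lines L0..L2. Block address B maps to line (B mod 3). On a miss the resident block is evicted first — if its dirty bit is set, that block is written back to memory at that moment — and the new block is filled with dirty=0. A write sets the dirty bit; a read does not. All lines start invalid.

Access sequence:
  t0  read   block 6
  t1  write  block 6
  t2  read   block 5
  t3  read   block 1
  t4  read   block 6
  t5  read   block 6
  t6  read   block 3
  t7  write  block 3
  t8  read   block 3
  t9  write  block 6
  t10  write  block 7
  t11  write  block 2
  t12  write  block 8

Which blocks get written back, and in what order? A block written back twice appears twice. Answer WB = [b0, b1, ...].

0: R B6 -> L0 miss  d=-]
1: W B6 -> L0 hit  d=D]
2: R B5 -> L2 miss  d=-]
3: R B1 -> L1 miss  d=-]
4: R B6 -> L0 hit  d=D]
5: R B6 -> L0 hit  d=D]
6: R B3 -> L0 miss wb->B6  d=-]
7: W B3 -> L0 hit  d=D]
8: R B3 -> L0 hit  d=D]
9: W B6 -> L0 miss wb->B3  d=D]
10: W B7 -> L1 miss  d=D]
11: W B2 -> L2 miss  d=D]
12: W B8 -> L2 miss wb->B2  d=D]

WB = [6, 3, 2]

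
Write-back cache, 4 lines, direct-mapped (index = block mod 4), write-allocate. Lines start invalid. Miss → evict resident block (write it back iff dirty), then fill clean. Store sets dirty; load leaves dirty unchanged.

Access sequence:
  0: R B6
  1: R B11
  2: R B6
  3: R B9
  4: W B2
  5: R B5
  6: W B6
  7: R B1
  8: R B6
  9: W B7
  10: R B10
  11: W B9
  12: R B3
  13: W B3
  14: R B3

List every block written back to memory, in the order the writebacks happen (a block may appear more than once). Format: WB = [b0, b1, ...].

0: R B6 → L2 miss [-]
1: R B11 → L3 miss [-]
2: R B6 → L2 hit [-]
3: R B9 → L1 miss [-]
4: W B2 → L2 miss [D]
5: R B5 → L1 miss [-]
6: W B6 → L2 miss wb→B2 [D]
7: R B1 → L1 miss [-]
8: R B6 → L2 hit [D]
9: W B7 → L3 miss [D]
10: R B10 → L2 miss wb→B6 [-]
11: W B9 → L1 miss [D]
12: R B3 → L3 miss wb→B7 [-]
13: W B3 → L3 hit [D]
14: R B3 → L3 hit [D]

WB = [2, 6, 7]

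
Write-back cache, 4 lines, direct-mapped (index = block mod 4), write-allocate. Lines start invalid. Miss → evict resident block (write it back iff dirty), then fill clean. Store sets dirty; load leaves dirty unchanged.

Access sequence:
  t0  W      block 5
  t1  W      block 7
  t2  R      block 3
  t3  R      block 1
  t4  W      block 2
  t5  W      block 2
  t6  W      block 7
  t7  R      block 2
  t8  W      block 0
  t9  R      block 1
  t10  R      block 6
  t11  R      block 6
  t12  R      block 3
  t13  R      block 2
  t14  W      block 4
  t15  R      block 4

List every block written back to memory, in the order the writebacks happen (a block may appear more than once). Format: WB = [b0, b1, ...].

  0 | W B5 → L1 miss [D]
  1 | W B7 → L3 miss [D]
  2 | R B3 → L3 miss wb→B7 [-]
  3 | R B1 → L1 miss wb→B5 [-]
  4 | W B2 → L2 miss [D]
  5 | W B2 → L2 hit [D]
  6 | W B7 → L3 miss [D]
  7 | R B2 → L2 hit [D]
  8 | W B0 → L0 miss [D]
  9 | R B1 → L1 hit [-]
  10 | R B6 → L2 miss wb→B2 [-]
  11 | R B6 → L2 hit [-]
  12 | R B3 → L3 miss wb→B7 [-]
  13 | R B2 → L2 miss [-]
  14 | W B4 → L0 miss wb→B0 [D]
  15 | R B4 → L0 hit [D]

WB = [7, 5, 2, 7, 0]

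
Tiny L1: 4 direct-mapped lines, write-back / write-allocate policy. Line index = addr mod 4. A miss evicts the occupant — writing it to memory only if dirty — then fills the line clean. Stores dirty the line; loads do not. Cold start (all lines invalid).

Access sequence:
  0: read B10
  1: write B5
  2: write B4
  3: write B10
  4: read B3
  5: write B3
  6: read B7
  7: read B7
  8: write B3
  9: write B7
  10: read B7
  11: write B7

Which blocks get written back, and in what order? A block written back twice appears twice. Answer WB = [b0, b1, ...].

WB = [3, 3]

0: R B10 -> L2 miss  d=-]
1: W B5 -> L1 miss  d=D]
2: W B4 -> L0 miss  d=D]
3: W B10 -> L2 hit  d=D]
4: R B3 -> L3 miss  d=-]
5: W B3 -> L3 hit  d=D]
6: R B7 -> L3 miss wb->B3  d=-]
7: R B7 -> L3 hit  d=-]
8: W B3 -> L3 miss  d=D]
9: W B7 -> L3 miss wb->B3  d=D]
10: R B7 -> L3 hit  d=D]
11: W B7 -> L3 hit  d=D]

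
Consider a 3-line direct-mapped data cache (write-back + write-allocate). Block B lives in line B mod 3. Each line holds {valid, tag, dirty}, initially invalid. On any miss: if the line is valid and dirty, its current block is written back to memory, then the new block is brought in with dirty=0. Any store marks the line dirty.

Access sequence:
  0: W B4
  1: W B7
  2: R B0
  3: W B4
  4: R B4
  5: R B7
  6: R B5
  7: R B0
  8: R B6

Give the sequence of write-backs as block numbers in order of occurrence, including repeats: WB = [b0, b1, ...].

0: W B4 -> L1 miss  d=D]
1: W B7 -> L1 miss wb->B4  d=D]
2: R B0 -> L0 miss  d=-]
3: W B4 -> L1 miss wb->B7  d=D]
4: R B4 -> L1 hit  d=D]
5: R B7 -> L1 miss wb->B4  d=-]
6: R B5 -> L2 miss  d=-]
7: R B0 -> L0 hit  d=-]
8: R B6 -> L0 miss  d=-]

WB = [4, 7, 4]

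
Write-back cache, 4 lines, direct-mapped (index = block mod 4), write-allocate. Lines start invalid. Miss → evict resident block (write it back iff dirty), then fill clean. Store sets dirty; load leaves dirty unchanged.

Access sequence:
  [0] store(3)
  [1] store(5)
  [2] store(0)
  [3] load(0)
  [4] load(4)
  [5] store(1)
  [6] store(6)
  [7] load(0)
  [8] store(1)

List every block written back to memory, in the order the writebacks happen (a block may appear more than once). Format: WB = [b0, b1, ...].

WB = [0, 5]

0: W B3 → L3 miss [D]
1: W B5 → L1 miss [D]
2: W B0 → L0 miss [D]
3: R B0 → L0 hit [D]
4: R B4 → L0 miss wb→B0 [-]
5: W B1 → L1 miss wb→B5 [D]
6: W B6 → L2 miss [D]
7: R B0 → L0 miss [-]
8: W B1 → L1 hit [D]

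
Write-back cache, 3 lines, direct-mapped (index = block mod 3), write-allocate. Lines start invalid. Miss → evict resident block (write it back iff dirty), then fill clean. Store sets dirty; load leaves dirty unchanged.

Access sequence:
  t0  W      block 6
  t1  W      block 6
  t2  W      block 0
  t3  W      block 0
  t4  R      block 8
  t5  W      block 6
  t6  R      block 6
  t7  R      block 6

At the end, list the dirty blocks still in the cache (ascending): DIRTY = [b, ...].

  0 | W B6 → L0 miss [D]
  1 | W B6 → L0 hit [D]
  2 | W B0 → L0 miss wb→B6 [D]
  3 | W B0 → L0 hit [D]
  4 | R B8 → L2 miss [-]
  5 | W B6 → L0 miss wb→B0 [D]
  6 | R B6 → L0 hit [D]
  7 | R B6 → L0 hit [D]

DIRTY = [6]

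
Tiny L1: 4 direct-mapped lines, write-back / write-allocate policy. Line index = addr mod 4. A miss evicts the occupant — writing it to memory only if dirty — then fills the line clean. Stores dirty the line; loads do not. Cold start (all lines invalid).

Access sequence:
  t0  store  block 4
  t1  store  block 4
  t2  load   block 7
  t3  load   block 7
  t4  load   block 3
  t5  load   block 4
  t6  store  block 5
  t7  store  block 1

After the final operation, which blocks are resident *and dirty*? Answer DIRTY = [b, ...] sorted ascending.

0: W B4 -> L0 miss  d=D]
1: W B4 -> L0 hit  d=D]
2: R B7 -> L3 miss  d=-]
3: R B7 -> L3 hit  d=-]
4: R B3 -> L3 miss  d=-]
5: R B4 -> L0 hit  d=D]
6: W B5 -> L1 miss  d=D]
7: W B1 -> L1 miss wb->B5  d=D]

DIRTY = [1, 4]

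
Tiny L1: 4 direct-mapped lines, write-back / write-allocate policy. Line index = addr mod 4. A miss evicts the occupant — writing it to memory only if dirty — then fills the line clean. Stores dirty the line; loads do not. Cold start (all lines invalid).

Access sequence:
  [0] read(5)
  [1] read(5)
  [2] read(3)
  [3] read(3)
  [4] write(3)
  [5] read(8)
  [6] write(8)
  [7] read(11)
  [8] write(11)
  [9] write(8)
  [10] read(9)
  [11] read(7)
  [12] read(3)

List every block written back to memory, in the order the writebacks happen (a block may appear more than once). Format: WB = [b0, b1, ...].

WB = [3, 11]

  0 | R B5 → L1 miss [-]
  1 | R B5 → L1 hit [-]
  2 | R B3 → L3 miss [-]
  3 | R B3 → L3 hit [-]
  4 | W B3 → L3 hit [D]
  5 | R B8 → L0 miss [-]
  6 | W B8 → L0 hit [D]
  7 | R B11 → L3 miss wb→B3 [-]
  8 | W B11 → L3 hit [D]
  9 | W B8 → L0 hit [D]
  10 | R B9 → L1 miss [-]
  11 | R B7 → L3 miss wb→B11 [-]
  12 | R B3 → L3 miss [-]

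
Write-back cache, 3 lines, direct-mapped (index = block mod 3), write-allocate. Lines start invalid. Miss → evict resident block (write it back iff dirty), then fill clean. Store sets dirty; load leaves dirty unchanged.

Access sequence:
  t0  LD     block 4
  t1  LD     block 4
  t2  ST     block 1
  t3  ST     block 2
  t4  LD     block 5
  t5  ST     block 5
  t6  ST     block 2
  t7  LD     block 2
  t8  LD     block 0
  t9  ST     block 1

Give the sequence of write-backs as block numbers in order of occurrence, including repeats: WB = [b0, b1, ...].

WB = [2, 5]

0: R B4 -> L1 miss  d=-]
1: R B4 -> L1 hit  d=-]
2: W B1 -> L1 miss  d=D]
3: W B2 -> L2 miss  d=D]
4: R B5 -> L2 miss wb->B2  d=-]
5: W B5 -> L2 hit  d=D]
6: W B2 -> L2 miss wb->B5  d=D]
7: R B2 -> L2 hit  d=D]
8: R B0 -> L0 miss  d=-]
9: W B1 -> L1 hit  d=D]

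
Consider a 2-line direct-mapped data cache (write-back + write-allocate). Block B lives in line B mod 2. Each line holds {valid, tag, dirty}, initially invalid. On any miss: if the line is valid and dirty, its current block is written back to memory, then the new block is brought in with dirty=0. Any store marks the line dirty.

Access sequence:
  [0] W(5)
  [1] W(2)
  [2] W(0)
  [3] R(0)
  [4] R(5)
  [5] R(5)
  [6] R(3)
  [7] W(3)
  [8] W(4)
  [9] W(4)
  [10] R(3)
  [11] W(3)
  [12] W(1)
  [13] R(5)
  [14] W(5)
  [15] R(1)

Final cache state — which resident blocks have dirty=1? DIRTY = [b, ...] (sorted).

DIRTY = [4]

  0 | W B5 → L1 miss [D]
  1 | W B2 → L0 miss [D]
  2 | W B0 → L0 miss wb→B2 [D]
  3 | R B0 → L0 hit [D]
  4 | R B5 → L1 hit [D]
  5 | R B5 → L1 hit [D]
  6 | R B3 → L1 miss wb→B5 [-]
  7 | W B3 → L1 hit [D]
  8 | W B4 → L0 miss wb→B0 [D]
  9 | W B4 → L0 hit [D]
  10 | R B3 → L1 hit [D]
  11 | W B3 → L1 hit [D]
  12 | W B1 → L1 miss wb→B3 [D]
  13 | R B5 → L1 miss wb→B1 [-]
  14 | W B5 → L1 hit [D]
  15 | R B1 → L1 miss wb→B5 [-]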